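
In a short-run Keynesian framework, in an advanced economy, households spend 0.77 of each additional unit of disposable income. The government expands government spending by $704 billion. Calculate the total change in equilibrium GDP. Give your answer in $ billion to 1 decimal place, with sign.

+$3,060.9 billion

Spending multiplier = 1/(1 − MPC) = 1/(1 − 0.77) = 1/0.23 ≈ 4.348.
ΔY = k × ΔG = (+$704 billion) / 0.23 ≈ +$3,060.9 billion.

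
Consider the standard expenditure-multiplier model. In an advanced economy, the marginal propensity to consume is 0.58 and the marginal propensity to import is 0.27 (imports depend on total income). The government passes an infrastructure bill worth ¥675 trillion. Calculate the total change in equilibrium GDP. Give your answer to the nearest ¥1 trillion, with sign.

Spending multiplier = 1/(1 − c + m) = 1/(1 − 0.58 + 0.27) = 1/0.69 ≈ 1.449.
ΔY = k × ΔG = (+¥675 trillion) / 0.69 ≈ +¥978 trillion.

+¥978 trillion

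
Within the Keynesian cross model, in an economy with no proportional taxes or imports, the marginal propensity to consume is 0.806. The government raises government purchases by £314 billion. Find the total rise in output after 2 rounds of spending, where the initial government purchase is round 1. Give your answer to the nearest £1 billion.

Round 1 adds ΔG = £314 billion; each later round is MPC = 0.806 times the previous.
After 2 rounds: 314 + 253.084 = ΔG·(1 − c^2)/(1 − c) = 314 × (1 − 0.649636)/0.194 ≈ £567 billion.

£567 billion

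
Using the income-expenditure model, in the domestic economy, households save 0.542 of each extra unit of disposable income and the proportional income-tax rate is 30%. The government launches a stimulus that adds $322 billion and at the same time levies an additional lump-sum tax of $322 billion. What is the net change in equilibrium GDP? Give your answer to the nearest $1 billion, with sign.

+$257 billion

MPC = 1 − MPS = 1 − 0.542 = 0.458.
Expenditure multiplier = 1/(1 − c(1−t)) = 1/(1 − 0.458×0.7) = 1/0.6794 ≈ 1.472.
ΔG contributes k·ΔG = (+$322 billion) / 0.6794 ≈ +$473.9 billion.
ΔT of +$322 billion changes first-round spending by −c·ΔT = −$147.476 billion, contributing k·(−c·ΔT) = (−$147.476 billion) / 0.6794 ≈ −$217.1 billion.
Net ΔY = k(ΔG − c·ΔT) = (+$174.524 billion) / 0.6794 ≈ +$257 billion.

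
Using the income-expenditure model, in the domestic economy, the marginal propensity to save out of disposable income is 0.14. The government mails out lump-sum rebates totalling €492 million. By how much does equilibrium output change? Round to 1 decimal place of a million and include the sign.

MPC = 1 − MPS = 1 − 0.14 = 0.86.
A lump-sum tax change of −€492 million shifts disposable income by +€492 million; first-round consumption changes by −c × ΔT = −0.86 × (−€492 million) = +€423.12 million.
Expenditure multiplier = 1/(1 − MPC) = 1/(1 − 0.86) = 1/0.14 ≈ 7.143.
The tax multiplier is −c × k ≈ −6.143, so ΔY = k × (−c·ΔT) = (+€423.12 million) / 0.14 ≈ +€3,022.3 million.

+€3,022.3 million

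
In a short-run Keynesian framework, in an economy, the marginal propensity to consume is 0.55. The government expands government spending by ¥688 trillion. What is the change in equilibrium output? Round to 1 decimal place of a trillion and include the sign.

+¥1,528.9 trillion

Spending multiplier = 1/(1 − MPC) = 1/(1 − 0.55) = 1/0.45 ≈ 2.222.
ΔY = k × ΔG = (+¥688 trillion) / 0.45 ≈ +¥1,528.9 trillion.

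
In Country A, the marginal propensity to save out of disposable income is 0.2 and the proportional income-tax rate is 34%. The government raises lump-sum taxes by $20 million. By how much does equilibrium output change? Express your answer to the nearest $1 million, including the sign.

MPC = 1 − MPS = 1 − 0.2 = 0.8.
A lump-sum tax change of +$20 million shifts disposable income by −$20 million; first-round consumption changes by −c × ΔT = −0.8 × (+$20 million) = −$16 million.
Expenditure multiplier = 1/(1 − c(1−t)) = 1/(1 − 0.8×0.66) = 1/0.472 ≈ 2.119.
The tax multiplier is −c × k ≈ −1.695, so ΔY = k × (−c·ΔT) = (−$16 million) / 0.472 ≈ −$34 million.

−$34 million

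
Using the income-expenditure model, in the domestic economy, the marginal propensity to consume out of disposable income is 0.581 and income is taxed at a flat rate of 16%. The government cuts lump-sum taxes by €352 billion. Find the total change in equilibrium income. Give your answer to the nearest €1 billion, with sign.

A lump-sum tax change of −€352 billion shifts disposable income by +€352 billion; first-round consumption changes by −c × ΔT = −0.581 × (−€352 billion) = +€204.512 billion.
Expenditure multiplier = 1/(1 − c(1−t)) = 1/(1 − 0.581×0.84) = 1/0.51196 ≈ 1.953.
The tax multiplier is −c × k ≈ −1.135, so ΔY = k × (−c·ΔT) = (+€204.512 billion) / 0.51196 ≈ +€399 billion.

+€399 billion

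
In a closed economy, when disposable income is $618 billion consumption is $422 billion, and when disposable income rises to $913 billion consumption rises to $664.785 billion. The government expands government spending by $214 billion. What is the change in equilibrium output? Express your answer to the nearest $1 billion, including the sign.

MPC = ΔC/ΔYd = (664.785 − 422)/(913 − 618) = 242.785/295 = 0.823.
Government-spending multiplier = 1/(1 − MPC) = 1/(1 − 0.823) = 1/0.177 ≈ 5.65.
ΔY = k × ΔG = (+$214 billion) / 0.177 ≈ +$1,209 billion.

+$1,209 billion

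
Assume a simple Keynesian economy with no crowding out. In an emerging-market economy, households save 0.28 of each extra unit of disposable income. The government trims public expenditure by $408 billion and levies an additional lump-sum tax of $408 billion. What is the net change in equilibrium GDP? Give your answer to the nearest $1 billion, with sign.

−$2,506 billion

MPC = 1 − MPS = 1 − 0.28 = 0.72.
Expenditure multiplier = 1/(1 − MPC) = 1/(1 − 0.72) = 1/0.28 ≈ 3.571.
ΔG contributes k·ΔG = (−$408 billion) / 0.28 ≈ −$1,457.1 billion.
ΔT of +$408 billion changes first-round spending by −c·ΔT = −$293.76 billion, contributing k·(−c·ΔT) = (−$293.76 billion) / 0.28 ≈ −$1,049.1 billion.
Net ΔY = k(ΔG − c·ΔT) = (−$701.76 billion) / 0.28 ≈ −$2,506 billion.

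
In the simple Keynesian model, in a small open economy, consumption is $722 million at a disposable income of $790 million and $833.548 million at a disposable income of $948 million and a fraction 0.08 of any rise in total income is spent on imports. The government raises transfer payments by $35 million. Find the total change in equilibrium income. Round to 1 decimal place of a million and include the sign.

+$66.1 million

MPC = ΔC/ΔYd = (833.548 − 722)/(948 − 790) = 111.548/158 = 0.706.
The transfer change shifts disposable income by +$35 million, so first-round consumption changes by c·ΔTR = 0.706 × (+$35 million) = +$24.71 million.
Expenditure multiplier = 1/(1 − c + m) = 1/(1 − 0.706 + 0.08) = 1/0.374 ≈ 2.674.
The transfer multiplier is c × k ≈ 1.888, so ΔY = k × (c·ΔTR) = (+$24.71 million) / 0.374 ≈ +$66.1 million.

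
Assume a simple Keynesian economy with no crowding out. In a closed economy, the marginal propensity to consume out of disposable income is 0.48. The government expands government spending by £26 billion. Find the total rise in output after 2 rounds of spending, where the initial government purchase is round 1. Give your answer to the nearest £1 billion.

Round 1 adds ΔG = £26 billion; each later round is MPC = 0.48 times the previous.
After 2 rounds: 26 + 12.48 = ΔG·(1 − c^2)/(1 − c) = 26 × (1 − 0.2304)/0.52 ≈ £38 billion.

£38 billion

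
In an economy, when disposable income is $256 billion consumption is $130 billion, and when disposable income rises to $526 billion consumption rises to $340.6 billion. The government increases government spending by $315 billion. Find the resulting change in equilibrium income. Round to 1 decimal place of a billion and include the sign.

MPC = ΔC/ΔYd = (340.6 − 130)/(526 − 256) = 210.6/270 = 0.78.
Spending multiplier = 1/(1 − MPC) = 1/(1 − 0.78) = 1/0.22 ≈ 4.545.
ΔY = k × ΔG = (+$315 billion) / 0.22 ≈ +$1,431.8 billion.

+$1,431.8 billion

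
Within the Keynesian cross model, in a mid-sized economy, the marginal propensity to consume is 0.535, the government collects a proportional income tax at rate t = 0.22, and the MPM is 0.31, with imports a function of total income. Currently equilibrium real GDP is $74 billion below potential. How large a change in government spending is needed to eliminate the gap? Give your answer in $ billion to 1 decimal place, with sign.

+$66.1 billion

Spending multiplier = 1/(1 − c(1−t) + m) = 1/(1 − 0.535×0.78 + 0.31) = 1/0.8927 ≈ 1.12.
Need ΔY = +$74 billion, so ΔG = ΔY/k = (+$74 billion) × 0.8927 ≈ +$66.1 billion.
The government should increase government spending by $66.1 billion.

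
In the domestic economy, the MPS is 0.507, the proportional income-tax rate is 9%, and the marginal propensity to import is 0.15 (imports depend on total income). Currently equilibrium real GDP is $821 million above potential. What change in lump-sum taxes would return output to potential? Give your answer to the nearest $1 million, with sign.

+$1,168 million

MPC = 1 − MPS = 1 − 0.507 = 0.493.
Spending multiplier = 1/(1 − c(1−t) + m) = 1/(1 − 0.493×0.91 + 0.15) = 1/0.70137 ≈ 1.426.
Tax multiplier = −c·k = −0.493/0.70137 ≈ −0.703. Need ΔY = −$821 million, so ΔT = ΔY/(−c·k) = −(−$821 million) × 0.70137 / 0.493 ≈ +$1,168 million.
The government should raise lump-sum taxes by $1,168 million.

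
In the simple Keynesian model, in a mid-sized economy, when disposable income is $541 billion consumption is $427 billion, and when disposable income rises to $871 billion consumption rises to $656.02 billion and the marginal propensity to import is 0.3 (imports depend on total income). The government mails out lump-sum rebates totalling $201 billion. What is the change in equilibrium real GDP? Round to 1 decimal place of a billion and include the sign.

MPC = ΔC/ΔYd = (656.02 − 427)/(871 − 541) = 229.02/330 = 0.694.
A lump-sum tax change of −$201 billion shifts disposable income by +$201 billion; first-round consumption changes by −c × ΔT = −0.694 × (−$201 billion) = +$139.494 billion.
Expenditure multiplier = 1/(1 − c + m) = 1/(1 − 0.694 + 0.3) = 1/0.606 ≈ 1.65.
The tax multiplier is −c × k ≈ −1.145, so ΔY = k × (−c·ΔT) = (+$139.494 billion) / 0.606 ≈ +$230.2 billion.

+$230.2 billion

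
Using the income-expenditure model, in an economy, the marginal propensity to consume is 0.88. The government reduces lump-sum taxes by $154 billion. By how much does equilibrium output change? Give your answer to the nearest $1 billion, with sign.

A lump-sum tax change of −$154 billion shifts disposable income by +$154 billion; first-round consumption changes by −c × ΔT = −0.88 × (−$154 billion) = +$135.52 billion.
Expenditure multiplier = 1/(1 − MPC) = 1/(1 − 0.88) = 1/0.12 ≈ 8.333.
The tax multiplier is −c × k ≈ −7.333, so ΔY = k × (−c·ΔT) = (+$135.52 billion) / 0.12 ≈ +$1,129 billion.

+$1,129 billion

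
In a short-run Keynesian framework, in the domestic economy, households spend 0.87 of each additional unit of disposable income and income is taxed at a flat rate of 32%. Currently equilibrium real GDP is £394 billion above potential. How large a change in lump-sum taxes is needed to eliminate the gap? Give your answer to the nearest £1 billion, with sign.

+£185 billion

Spending multiplier = 1/(1 − c(1−t)) = 1/(1 − 0.87×0.68) = 1/0.4084 ≈ 2.449.
Tax multiplier = −c·k = −0.87/0.4084 ≈ −2.13. Need ΔY = −£394 billion, so ΔT = ΔY/(−c·k) = −(−£394 billion) × 0.4084 / 0.87 ≈ +£185 billion.
The government should raise lump-sum taxes by £185 billion.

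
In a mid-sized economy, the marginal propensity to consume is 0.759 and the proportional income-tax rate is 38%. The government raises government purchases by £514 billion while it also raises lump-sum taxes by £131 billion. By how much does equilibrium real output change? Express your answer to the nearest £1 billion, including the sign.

Expenditure multiplier = 1/(1 − c(1−t)) = 1/(1 − 0.759×0.62) = 1/0.52942 ≈ 1.889.
ΔG contributes k·ΔG = (+£514 billion) / 0.52942 ≈ +£970.9 billion.
ΔT of +£131 billion changes first-round spending by −c·ΔT = −£99.429 billion, contributing k·(−c·ΔT) = (−£99.429 billion) / 0.52942 ≈ −£187.8 billion.
Net ΔY = k(ΔG − c·ΔT) = (+£414.571 billion) / 0.52942 ≈ +£783 billion.

+£783 billion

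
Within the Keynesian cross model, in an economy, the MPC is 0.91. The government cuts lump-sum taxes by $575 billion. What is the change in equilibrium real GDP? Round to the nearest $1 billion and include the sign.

+$5,814 billion

A lump-sum tax change of −$575 billion shifts disposable income by +$575 billion; first-round consumption changes by −c × ΔT = −0.91 × (−$575 billion) = +$523.25 billion.
Expenditure multiplier = 1/(1 − MPC) = 1/(1 − 0.91) = 1/0.09 ≈ 11.111.
The tax multiplier is −c × k ≈ −10.111, so ΔY = k × (−c·ΔT) = (+$523.25 billion) / 0.09 ≈ +$5,814 billion.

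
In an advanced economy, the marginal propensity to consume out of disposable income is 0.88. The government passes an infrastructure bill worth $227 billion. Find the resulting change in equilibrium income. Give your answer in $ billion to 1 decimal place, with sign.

Government-spending multiplier = 1/(1 − MPC) = 1/(1 − 0.88) = 1/0.12 ≈ 8.333.
ΔY = k × ΔG = (+$227 billion) / 0.12 ≈ +$1,891.7 billion.

+$1,891.7 billion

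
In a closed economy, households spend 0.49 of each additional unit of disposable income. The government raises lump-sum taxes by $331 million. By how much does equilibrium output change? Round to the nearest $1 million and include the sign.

−$318 million

A lump-sum tax change of +$331 million shifts disposable income by −$331 million; first-round consumption changes by −c × ΔT = −0.49 × (+$331 million) = −$162.19 million.
Expenditure multiplier = 1/(1 − MPC) = 1/(1 − 0.49) = 1/0.51 ≈ 1.961.
The tax multiplier is −c × k ≈ −0.961, so ΔY = k × (−c·ΔT) = (−$162.19 million) / 0.51 ≈ −$318 million.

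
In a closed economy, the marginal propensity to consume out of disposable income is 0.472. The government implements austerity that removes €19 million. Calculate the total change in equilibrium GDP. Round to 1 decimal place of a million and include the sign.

Spending multiplier = 1/(1 − MPC) = 1/(1 − 0.472) = 1/0.528 ≈ 1.894.
ΔY = k × ΔG = (−€19 million) / 0.528 ≈ −€36 million.

−€36.0 million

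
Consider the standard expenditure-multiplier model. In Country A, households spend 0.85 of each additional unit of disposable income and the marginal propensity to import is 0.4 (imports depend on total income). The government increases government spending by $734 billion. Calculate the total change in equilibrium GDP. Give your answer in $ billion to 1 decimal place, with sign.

+$1,334.5 billion

Expenditure multiplier = 1/(1 − c + m) = 1/(1 − 0.85 + 0.4) = 1/0.55 ≈ 1.818.
ΔY = k × ΔG = (+$734 billion) / 0.55 ≈ +$1,334.5 billion.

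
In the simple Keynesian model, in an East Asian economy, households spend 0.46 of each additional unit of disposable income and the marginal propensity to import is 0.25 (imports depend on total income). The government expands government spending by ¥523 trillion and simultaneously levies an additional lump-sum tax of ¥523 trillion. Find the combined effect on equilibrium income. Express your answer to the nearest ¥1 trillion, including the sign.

+¥357 trillion

Expenditure multiplier = 1/(1 − c + m) = 1/(1 − 0.46 + 0.25) = 1/0.79 ≈ 1.266.
ΔG contributes k·ΔG = (+¥523 trillion) / 0.79 ≈ +¥662 trillion.
ΔT of +¥523 trillion changes first-round spending by −c·ΔT = −¥240.58 trillion, contributing k·(−c·ΔT) = (−¥240.58 trillion) / 0.79 ≈ −¥304.5 trillion.
Net ΔY = k(ΔG − c·ΔT) = (+¥282.42 trillion) / 0.79 ≈ +¥357 trillion.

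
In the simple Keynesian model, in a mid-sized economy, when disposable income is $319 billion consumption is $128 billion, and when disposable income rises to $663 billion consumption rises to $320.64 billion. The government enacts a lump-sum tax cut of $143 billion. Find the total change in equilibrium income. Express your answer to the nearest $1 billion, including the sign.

MPC = ΔC/ΔYd = (320.64 − 128)/(663 − 319) = 192.64/344 = 0.56.
A lump-sum tax change of −$143 billion shifts disposable income by +$143 billion; first-round consumption changes by −c × ΔT = −0.56 × (−$143 billion) = +$80.08 billion.
Expenditure multiplier = 1/(1 − MPC) = 1/(1 − 0.56) = 1/0.44 ≈ 2.273.
The tax multiplier is −c × k ≈ −1.273, so ΔY = k × (−c·ΔT) = (+$80.08 billion) / 0.44 = +$182 billion.

+$182 billion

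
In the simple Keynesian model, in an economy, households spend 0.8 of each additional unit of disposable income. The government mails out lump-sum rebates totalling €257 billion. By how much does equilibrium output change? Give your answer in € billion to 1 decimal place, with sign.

+€1,028.0 billion

A lump-sum tax change of −€257 billion shifts disposable income by +€257 billion; first-round consumption changes by −c × ΔT = −0.8 × (−€257 billion) = +€205.6 billion.
Expenditure multiplier = 1/(1 − MPC) = 1/(1 − 0.8) = 1/0.2 = 5.
The tax multiplier is −c × k = −4, so ΔY = k × (−c·ΔT) = (+€205.6 billion) / 0.2 = +€1,028 billion.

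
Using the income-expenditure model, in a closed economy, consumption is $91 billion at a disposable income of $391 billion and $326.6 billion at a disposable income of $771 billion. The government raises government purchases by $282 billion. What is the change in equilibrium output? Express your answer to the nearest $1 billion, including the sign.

MPC = ΔC/ΔYd = (326.6 − 91)/(771 − 391) = 235.6/380 = 0.62.
Spending multiplier = 1/(1 − MPC) = 1/(1 − 0.62) = 1/0.38 ≈ 2.632.
ΔY = k × ΔG = (+$282 billion) / 0.38 ≈ +$742 billion.

+$742 billion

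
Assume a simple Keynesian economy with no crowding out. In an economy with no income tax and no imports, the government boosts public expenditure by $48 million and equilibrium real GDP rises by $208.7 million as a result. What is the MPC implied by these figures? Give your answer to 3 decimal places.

0.770

Implied spending multiplier k = ΔY/ΔG = 208.7/48 ≈ 4.3479.
Since k = 1/(1 − MPC), MPC = 1 − 1/k = 1 − ΔG/ΔY = 1 − 48/208.7 ≈ 0.770.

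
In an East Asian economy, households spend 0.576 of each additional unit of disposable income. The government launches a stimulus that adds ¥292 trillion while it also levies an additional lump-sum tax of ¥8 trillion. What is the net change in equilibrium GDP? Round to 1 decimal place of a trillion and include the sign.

+¥677.8 trillion

Expenditure multiplier = 1/(1 − MPC) = 1/(1 − 0.576) = 1/0.424 ≈ 2.358.
ΔG contributes k·ΔG = (+¥292 trillion) / 0.424 ≈ +¥688.7 trillion.
ΔT of +¥8 trillion changes first-round spending by −c·ΔT = −¥4.608 trillion, contributing k·(−c·ΔT) = (−¥4.608 trillion) / 0.424 ≈ −¥10.9 trillion.
Net ΔY = k(ΔG − c·ΔT) = (+¥287.392 trillion) / 0.424 ≈ +¥677.8 trillion.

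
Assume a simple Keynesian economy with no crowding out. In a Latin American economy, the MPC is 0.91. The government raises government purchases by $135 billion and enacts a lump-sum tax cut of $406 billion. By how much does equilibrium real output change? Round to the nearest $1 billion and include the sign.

+$5,605 billion

Expenditure multiplier = 1/(1 − MPC) = 1/(1 − 0.91) = 1/0.09 ≈ 11.111.
ΔG contributes k·ΔG = (+$135 billion) / 0.09 = +$1,500 billion.
ΔT of −$406 billion changes first-round spending by −c·ΔT = +$369.46 billion, contributing k·(−c·ΔT) = (+$369.46 billion) / 0.09 ≈ +$4,105.1 billion.
Net ΔY = k(ΔG − c·ΔT) = (+$504.46 billion) / 0.09 ≈ +$5,605 billion.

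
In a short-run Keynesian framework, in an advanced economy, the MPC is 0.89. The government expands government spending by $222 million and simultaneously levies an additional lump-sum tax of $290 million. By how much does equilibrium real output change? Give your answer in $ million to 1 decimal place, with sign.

Expenditure multiplier = 1/(1 − MPC) = 1/(1 − 0.89) = 1/0.11 ≈ 9.091.
ΔG contributes k·ΔG = (+$222 million) / 0.11 ≈ +$2,018.2 million.
ΔT of +$290 million changes first-round spending by −c·ΔT = −$258.1 million, contributing k·(−c·ΔT) = (−$258.1 million) / 0.11 ≈ −$2,346.4 million.
Net ΔY = k(ΔG − c·ΔT) = (−$36.1 million) / 0.11 ≈ −$328.2 million.

−$328.2 million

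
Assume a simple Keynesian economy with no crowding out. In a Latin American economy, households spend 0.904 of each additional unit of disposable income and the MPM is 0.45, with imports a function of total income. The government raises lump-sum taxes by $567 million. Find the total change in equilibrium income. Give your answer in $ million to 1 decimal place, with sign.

−$938.8 million

A lump-sum tax change of +$567 million shifts disposable income by −$567 million; first-round consumption changes by −c × ΔT = −0.904 × (+$567 million) = −$512.568 million.
Expenditure multiplier = 1/(1 − c + m) = 1/(1 − 0.904 + 0.45) = 1/0.546 ≈ 1.832.
The tax multiplier is −c × k ≈ −1.656, so ΔY = k × (−c·ΔT) = (−$512.568 million) / 0.546 ≈ −$938.8 million.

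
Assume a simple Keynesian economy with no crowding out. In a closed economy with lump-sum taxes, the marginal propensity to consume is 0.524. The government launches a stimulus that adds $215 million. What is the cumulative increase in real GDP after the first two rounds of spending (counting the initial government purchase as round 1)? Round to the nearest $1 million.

Round 1 adds ΔG = $215 million; each later round is MPC = 0.524 times the previous.
After 2 rounds: 215 + 112.66 = ΔG·(1 − c^2)/(1 − c) = 215 × (1 − 0.274576)/0.476 ≈ $328 million.

$328 million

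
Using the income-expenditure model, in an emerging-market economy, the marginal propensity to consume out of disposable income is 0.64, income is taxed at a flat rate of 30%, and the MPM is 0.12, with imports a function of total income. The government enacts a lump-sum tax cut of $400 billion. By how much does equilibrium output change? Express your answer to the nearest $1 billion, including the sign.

+$381 billion

A lump-sum tax change of −$400 billion shifts disposable income by +$400 billion; first-round consumption changes by −c × ΔT = −0.64 × (−$400 billion) = +$256 billion.
Expenditure multiplier = 1/(1 − c(1−t) + m) = 1/(1 − 0.64×0.7 + 0.12) = 1/0.672 ≈ 1.488.
The tax multiplier is −c × k ≈ −0.952, so ΔY = k × (−c·ΔT) = (+$256 billion) / 0.672 ≈ +$381 billion.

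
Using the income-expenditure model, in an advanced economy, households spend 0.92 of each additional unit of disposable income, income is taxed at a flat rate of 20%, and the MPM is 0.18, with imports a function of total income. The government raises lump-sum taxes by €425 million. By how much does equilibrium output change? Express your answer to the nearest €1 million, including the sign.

−€881 million

A lump-sum tax change of +€425 million shifts disposable income by −€425 million; first-round consumption changes by −c × ΔT = −0.92 × (+€425 million) = −€391 million.
Expenditure multiplier = 1/(1 − c(1−t) + m) = 1/(1 − 0.92×0.8 + 0.18) = 1/0.444 ≈ 2.252.
The tax multiplier is −c × k ≈ −2.072, so ΔY = k × (−c·ΔT) = (−€391 million) / 0.444 ≈ −€881 million.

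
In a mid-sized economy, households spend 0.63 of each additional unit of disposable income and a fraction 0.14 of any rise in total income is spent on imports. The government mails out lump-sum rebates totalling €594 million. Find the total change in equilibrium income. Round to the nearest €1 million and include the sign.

A lump-sum tax change of −€594 million shifts disposable income by +€594 million; first-round consumption changes by −c × ΔT = −0.63 × (−€594 million) = +€374.22 million.
Expenditure multiplier = 1/(1 − c + m) = 1/(1 − 0.63 + 0.14) = 1/0.51 ≈ 1.961.
The tax multiplier is −c × k ≈ −1.235, so ΔY = k × (−c·ΔT) = (+€374.22 million) / 0.51 ≈ +€734 million.

+€734 million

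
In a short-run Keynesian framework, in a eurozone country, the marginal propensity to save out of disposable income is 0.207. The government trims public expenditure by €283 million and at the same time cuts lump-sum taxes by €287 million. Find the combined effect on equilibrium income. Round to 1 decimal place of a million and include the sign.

MPC = 1 − MPS = 1 − 0.207 = 0.793.
Expenditure multiplier = 1/(1 − MPC) = 1/(1 − 0.793) = 1/0.207 ≈ 4.831.
ΔG contributes k·ΔG = (−€283 million) / 0.207 ≈ −€1,367.1 million.
ΔT of −€287 million changes first-round spending by −c·ΔT = +€227.591 million, contributing k·(−c·ΔT) = (+€227.591 million) / 0.207 ≈ +€1,099.5 million.
Net ΔY = k(ΔG − c·ΔT) = (−€55.409 million) / 0.207 ≈ −€267.7 million.

−€267.7 million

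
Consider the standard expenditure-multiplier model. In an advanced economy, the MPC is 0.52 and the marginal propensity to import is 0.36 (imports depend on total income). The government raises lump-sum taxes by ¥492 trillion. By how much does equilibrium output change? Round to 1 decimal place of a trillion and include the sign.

A lump-sum tax change of +¥492 trillion shifts disposable income by −¥492 trillion; first-round consumption changes by −c × ΔT = −0.52 × (+¥492 trillion) = −¥255.84 trillion.
Expenditure multiplier = 1/(1 − c + m) = 1/(1 − 0.52 + 0.36) = 1/0.84 ≈ 1.19.
The tax multiplier is −c × k ≈ −0.619, so ΔY = k × (−c·ΔT) = (−¥255.84 trillion) / 0.84 ≈ −¥304.6 trillion.

−¥304.6 trillion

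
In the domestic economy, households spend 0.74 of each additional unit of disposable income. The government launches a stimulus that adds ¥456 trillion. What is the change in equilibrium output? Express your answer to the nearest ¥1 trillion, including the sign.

+¥1,754 trillion

Government-spending multiplier = 1/(1 − MPC) = 1/(1 − 0.74) = 1/0.26 ≈ 3.846.
ΔY = k × ΔG = (+¥456 trillion) / 0.26 ≈ +¥1,754 trillion.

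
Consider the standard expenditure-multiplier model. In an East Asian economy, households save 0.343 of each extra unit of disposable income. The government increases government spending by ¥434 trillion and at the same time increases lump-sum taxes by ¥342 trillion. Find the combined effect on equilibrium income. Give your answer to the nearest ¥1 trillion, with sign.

MPC = 1 − MPS = 1 − 0.343 = 0.657.
Expenditure multiplier = 1/(1 − MPC) = 1/(1 − 0.657) = 1/0.343 ≈ 2.915.
ΔG contributes k·ΔG = (+¥434 trillion) / 0.343 ≈ +¥1,265.3 trillion.
ΔT of +¥342 trillion changes first-round spending by −c·ΔT = −¥224.694 trillion, contributing k·(−c·ΔT) = (−¥224.694 trillion) / 0.343 ≈ −¥655.1 trillion.
Net ΔY = k(ΔG − c·ΔT) = (+¥209.306 trillion) / 0.343 ≈ +¥610 trillion.

+¥610 trillion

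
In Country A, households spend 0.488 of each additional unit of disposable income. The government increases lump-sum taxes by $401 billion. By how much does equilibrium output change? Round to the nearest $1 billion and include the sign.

A lump-sum tax change of +$401 billion shifts disposable income by −$401 billion; first-round consumption changes by −c × ΔT = −0.488 × (+$401 billion) = −$195.688 billion.
Expenditure multiplier = 1/(1 − MPC) = 1/(1 − 0.488) = 1/0.512 ≈ 1.953.
The tax multiplier is −c × k ≈ −0.953, so ΔY = k × (−c·ΔT) = (−$195.688 billion) / 0.512 ≈ −$382 billion.

−$382 billion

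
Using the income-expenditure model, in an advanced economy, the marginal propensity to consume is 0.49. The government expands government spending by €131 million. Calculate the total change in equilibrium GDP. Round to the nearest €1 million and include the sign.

+€257 million

Government-spending multiplier = 1/(1 − MPC) = 1/(1 − 0.49) = 1/0.51 ≈ 1.961.
ΔY = k × ΔG = (+€131 million) / 0.51 ≈ +€257 million.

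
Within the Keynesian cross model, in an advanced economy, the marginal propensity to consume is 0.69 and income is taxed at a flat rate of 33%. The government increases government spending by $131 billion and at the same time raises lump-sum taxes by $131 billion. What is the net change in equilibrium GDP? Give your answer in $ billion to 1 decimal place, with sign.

Expenditure multiplier = 1/(1 − c(1−t)) = 1/(1 − 0.69×0.67) = 1/0.5377 ≈ 1.86.
ΔG contributes k·ΔG = (+$131 billion) / 0.5377 ≈ +$243.6 billion.
ΔT of +$131 billion changes first-round spending by −c·ΔT = −$90.39 billion, contributing k·(−c·ΔT) = (−$90.39 billion) / 0.5377 ≈ −$168.1 billion.
Net ΔY = k(ΔG − c·ΔT) = (+$40.61 billion) / 0.5377 ≈ +$75.5 billion.

+$75.5 billion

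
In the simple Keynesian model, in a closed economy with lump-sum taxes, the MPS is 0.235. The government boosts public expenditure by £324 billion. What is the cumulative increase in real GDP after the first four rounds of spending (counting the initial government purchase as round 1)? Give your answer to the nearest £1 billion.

£907 billion

MPC = 1 − MPS = 1 − 0.235 = 0.765.
Round 1 adds ΔG = £324 billion; each later round is MPC = 0.765 times the previous.
After 4 rounds: 324 + 247.86 + 189.6129 + 145.0538685 = ΔG·(1 − c^4)/(1 − c) = 324 × (1 − 0.342488300625)/0.235 ≈ £907 billion.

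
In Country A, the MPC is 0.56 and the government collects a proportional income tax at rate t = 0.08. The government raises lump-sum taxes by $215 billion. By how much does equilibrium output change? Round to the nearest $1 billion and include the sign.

A lump-sum tax change of +$215 billion shifts disposable income by −$215 billion; first-round consumption changes by −c × ΔT = −0.56 × (+$215 billion) = −$120.4 billion.
Expenditure multiplier = 1/(1 − c(1−t)) = 1/(1 − 0.56×0.92) = 1/0.4848 ≈ 2.063.
The tax multiplier is −c × k ≈ −1.155, so ΔY = k × (−c·ΔT) = (−$120.4 billion) / 0.4848 ≈ −$248 billion.

−$248 billion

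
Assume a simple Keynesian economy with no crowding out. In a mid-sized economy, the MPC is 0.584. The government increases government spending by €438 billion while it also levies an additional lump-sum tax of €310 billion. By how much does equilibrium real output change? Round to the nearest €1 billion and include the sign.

Expenditure multiplier = 1/(1 − MPC) = 1/(1 − 0.584) = 1/0.416 ≈ 2.404.
ΔG contributes k·ΔG = (+€438 billion) / 0.416 ≈ +€1,052.9 billion.
ΔT of +€310 billion changes first-round spending by −c·ΔT = −€181.04 billion, contributing k·(−c·ΔT) = (−€181.04 billion) / 0.416 ≈ −€435.2 billion.
Net ΔY = k(ΔG − c·ΔT) = (+€256.96 billion) / 0.416 ≈ +€618 billion.

+€618 billion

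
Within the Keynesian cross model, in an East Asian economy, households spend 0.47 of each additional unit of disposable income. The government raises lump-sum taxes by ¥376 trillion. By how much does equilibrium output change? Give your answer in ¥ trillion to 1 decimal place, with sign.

A lump-sum tax change of +¥376 trillion shifts disposable income by −¥376 trillion; first-round consumption changes by −c × ΔT = −0.47 × (+¥376 trillion) = −¥176.72 trillion.
Expenditure multiplier = 1/(1 − MPC) = 1/(1 − 0.47) = 1/0.53 ≈ 1.887.
The tax multiplier is −c × k ≈ −0.887, so ΔY = k × (−c·ΔT) = (−¥176.72 trillion) / 0.53 ≈ −¥333.4 trillion.

−¥333.4 trillion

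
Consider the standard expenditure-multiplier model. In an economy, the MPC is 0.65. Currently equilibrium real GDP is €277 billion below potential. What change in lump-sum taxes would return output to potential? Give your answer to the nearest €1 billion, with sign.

Spending multiplier = 1/(1 − MPC) = 1/(1 − 0.65) = 1/0.35 ≈ 2.857.
Tax multiplier = −c·k = −0.65/0.35 ≈ −1.857. Need ΔY = +€277 billion, so ΔT = ΔY/(−c·k) = −(+€277 billion) × 0.35 / 0.65 ≈ −€149 billion.
The government should cut lump-sum taxes by €149 billion.

−€149 billion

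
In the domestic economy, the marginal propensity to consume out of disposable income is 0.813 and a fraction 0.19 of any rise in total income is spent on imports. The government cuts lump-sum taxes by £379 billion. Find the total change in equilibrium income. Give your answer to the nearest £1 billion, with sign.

A lump-sum tax change of −£379 billion shifts disposable income by +£379 billion; first-round consumption changes by −c × ΔT = −0.813 × (−£379 billion) = +£308.127 billion.
Expenditure multiplier = 1/(1 − c + m) = 1/(1 − 0.813 + 0.19) = 1/0.377 ≈ 2.653.
The tax multiplier is −c × k ≈ −2.156, so ΔY = k × (−c·ΔT) = (+£308.127 billion) / 0.377 ≈ +£817 billion.

+£817 billion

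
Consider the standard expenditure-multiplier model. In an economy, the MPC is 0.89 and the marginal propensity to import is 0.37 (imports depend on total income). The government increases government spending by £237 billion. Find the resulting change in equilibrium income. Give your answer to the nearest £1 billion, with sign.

+£494 billion

Government-spending multiplier = 1/(1 − c + m) = 1/(1 − 0.89 + 0.37) = 1/0.48 ≈ 2.083.
ΔY = k × ΔG = (+£237 billion) / 0.48 ≈ +£494 billion.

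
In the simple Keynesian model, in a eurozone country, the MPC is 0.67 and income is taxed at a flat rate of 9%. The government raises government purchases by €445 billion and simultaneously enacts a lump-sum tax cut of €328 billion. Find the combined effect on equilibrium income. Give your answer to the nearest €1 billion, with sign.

Expenditure multiplier = 1/(1 − c(1−t)) = 1/(1 − 0.67×0.91) = 1/0.3903 ≈ 2.562.
ΔG contributes k·ΔG = (+€445 billion) / 0.3903 ≈ +€1,140.1 billion.
ΔT of −€328 billion changes first-round spending by −c·ΔT = +€219.76 billion, contributing k·(−c·ΔT) = (+€219.76 billion) / 0.3903 ≈ +€563.1 billion.
Net ΔY = k(ΔG − c·ΔT) = (+€664.76 billion) / 0.3903 ≈ +€1,703 billion.

+€1,703 billion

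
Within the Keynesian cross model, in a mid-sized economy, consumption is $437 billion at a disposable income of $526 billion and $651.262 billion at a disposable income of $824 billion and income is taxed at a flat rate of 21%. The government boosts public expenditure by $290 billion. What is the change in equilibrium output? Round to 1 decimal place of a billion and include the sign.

+$671.3 billion

MPC = ΔC/ΔYd = (651.262 − 437)/(824 − 526) = 214.262/298 = 0.719.
Expenditure multiplier = 1/(1 − c(1−t)) = 1/(1 − 0.719×0.79) = 1/0.43199 ≈ 2.315.
ΔY = k × ΔG = (+$290 billion) / 0.43199 ≈ +$671.3 billion.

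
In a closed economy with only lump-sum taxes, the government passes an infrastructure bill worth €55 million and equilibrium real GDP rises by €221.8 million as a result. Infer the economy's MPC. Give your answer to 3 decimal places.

Implied spending multiplier k = ΔY/ΔG = 221.8/55 ≈ 4.0327.
Since k = 1/(1 − MPC), MPC = 1 − 1/k = 1 − ΔG/ΔY = 1 − 55/221.8 ≈ 0.752.

0.752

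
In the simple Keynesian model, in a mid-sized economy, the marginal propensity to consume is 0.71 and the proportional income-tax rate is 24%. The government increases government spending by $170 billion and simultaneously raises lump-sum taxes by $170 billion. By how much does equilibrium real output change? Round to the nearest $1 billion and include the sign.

Expenditure multiplier = 1/(1 − c(1−t)) = 1/(1 − 0.71×0.76) = 1/0.4604 ≈ 2.172.
ΔG contributes k·ΔG = (+$170 billion) / 0.4604 ≈ +$369.2 billion.
ΔT of +$170 billion changes first-round spending by −c·ΔT = −$120.7 billion, contributing k·(−c·ΔT) = (−$120.7 billion) / 0.4604 ≈ −$262.2 billion.
Net ΔY = k(ΔG − c·ΔT) = (+$49.3 billion) / 0.4604 ≈ +$107 billion.

+$107 billion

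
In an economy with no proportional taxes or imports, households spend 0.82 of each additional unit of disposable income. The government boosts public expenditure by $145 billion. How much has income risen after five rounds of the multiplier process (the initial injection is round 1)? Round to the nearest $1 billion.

$507 billion

Round 1 adds ΔG = $145 billion; each later round is MPC = 0.82 times the previous.
After 5 rounds: 145 + 118.9 + 97.498 + 79.94836 + 65.5576552 = ΔG·(1 − c^5)/(1 − c) = 145 × (1 − 0.3707398432)/0.18 ≈ $507 billion.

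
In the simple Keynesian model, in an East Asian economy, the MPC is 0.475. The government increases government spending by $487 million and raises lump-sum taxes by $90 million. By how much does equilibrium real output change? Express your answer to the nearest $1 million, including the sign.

Expenditure multiplier = 1/(1 − MPC) = 1/(1 − 0.475) = 1/0.525 ≈ 1.905.
ΔG contributes k·ΔG = (+$487 million) / 0.525 ≈ +$927.6 million.
ΔT of +$90 million changes first-round spending by −c·ΔT = −$42.75 million, contributing k·(−c·ΔT) = (−$42.75 million) / 0.525 ≈ −$81.4 million.
Net ΔY = k(ΔG − c·ΔT) = (+$444.25 million) / 0.525 ≈ +$846 million.

+$846 million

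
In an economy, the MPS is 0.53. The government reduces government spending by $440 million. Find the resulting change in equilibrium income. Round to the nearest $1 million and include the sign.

−$830 million

MPC = 1 − MPS = 1 − 0.53 = 0.47.
Expenditure multiplier = 1/(1 − MPC) = 1/(1 − 0.47) = 1/0.53 ≈ 1.887.
ΔY = k × ΔG = (−$440 million) / 0.53 ≈ −$830 million.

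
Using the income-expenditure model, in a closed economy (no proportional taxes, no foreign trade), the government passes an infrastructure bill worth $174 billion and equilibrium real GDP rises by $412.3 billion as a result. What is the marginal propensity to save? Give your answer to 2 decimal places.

Implied spending multiplier k = ΔY/ΔG = 412.3/174 ≈ 2.3695.
Since k = 1/(1 − MPC), MPC = 1 − 1/k = 1 − ΔG/ΔY = 1 − 174/412.3 ≈ 0.58.
MPS = 1 − MPC = 0.42.

0.42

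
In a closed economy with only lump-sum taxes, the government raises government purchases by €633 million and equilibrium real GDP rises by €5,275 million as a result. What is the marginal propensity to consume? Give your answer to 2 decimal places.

0.88

Implied spending multiplier k = ΔY/ΔG = 5,275/633 ≈ 8.3333.
Since k = 1/(1 − MPC), MPC = 1 − 1/k = 1 − ΔG/ΔY = 1 − 633/5,275 = 0.88.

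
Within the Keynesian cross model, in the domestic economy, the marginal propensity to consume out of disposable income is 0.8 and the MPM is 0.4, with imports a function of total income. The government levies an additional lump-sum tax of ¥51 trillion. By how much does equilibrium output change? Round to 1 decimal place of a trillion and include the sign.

−¥68.0 trillion

A lump-sum tax change of +¥51 trillion shifts disposable income by −¥51 trillion; first-round consumption changes by −c × ΔT = −0.8 × (+¥51 trillion) = −¥40.8 trillion.
Expenditure multiplier = 1/(1 − c + m) = 1/(1 − 0.8 + 0.4) = 1/0.6 ≈ 1.667.
The tax multiplier is −c × k ≈ −1.333, so ΔY = k × (−c·ΔT) = (−¥40.8 trillion) / 0.6 = −¥68 trillion.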